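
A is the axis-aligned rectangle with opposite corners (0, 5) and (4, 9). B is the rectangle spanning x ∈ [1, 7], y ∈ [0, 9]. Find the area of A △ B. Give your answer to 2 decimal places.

|A∩B|: x∈[1,4], y∈[5,9] → 3·4 = 12.
|A △ B| = |A| + |B| − 2·|A∩B| = 16 + 54 − 24 = 46.00.

46.00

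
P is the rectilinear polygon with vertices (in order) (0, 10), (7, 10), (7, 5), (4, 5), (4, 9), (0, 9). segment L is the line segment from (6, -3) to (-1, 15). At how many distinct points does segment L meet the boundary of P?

2

The segment meets the boundary at (0.944,10), (1.333,9).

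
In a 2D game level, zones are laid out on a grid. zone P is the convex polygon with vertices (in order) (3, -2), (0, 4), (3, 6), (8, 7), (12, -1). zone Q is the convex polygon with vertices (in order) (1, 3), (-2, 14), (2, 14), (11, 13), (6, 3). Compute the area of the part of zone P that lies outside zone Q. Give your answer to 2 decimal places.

51.51

|zone P| = 70, |zone P∩zone Q| = 18.4872.
|zone P ∖ zone Q| = |zone P| − |zone P∩zone Q| = 70 − 18.4872 = 51.51.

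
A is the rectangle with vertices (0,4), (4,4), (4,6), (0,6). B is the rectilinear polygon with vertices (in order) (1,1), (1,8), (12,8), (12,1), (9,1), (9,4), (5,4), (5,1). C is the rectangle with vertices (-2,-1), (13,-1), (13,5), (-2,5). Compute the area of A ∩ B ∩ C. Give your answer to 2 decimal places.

3.00

The intersection is the polygon with vertices (4,4), (1,4), (1,5), (4,5).
By the shoelace formula its area is 3.00.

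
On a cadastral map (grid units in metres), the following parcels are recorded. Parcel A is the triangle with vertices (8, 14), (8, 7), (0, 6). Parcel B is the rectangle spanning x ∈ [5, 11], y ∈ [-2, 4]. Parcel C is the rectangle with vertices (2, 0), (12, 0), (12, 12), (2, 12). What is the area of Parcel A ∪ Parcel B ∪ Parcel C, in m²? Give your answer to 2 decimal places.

By inclusion–exclusion:
Individual areas: |Parcel A| = 28, |Parcel B| = 36, |Parcel C| = 120.
|Parcel A∩Parcel B| = 0.
|Parcel A∩Parcel C| = 24.25.
|Parcel B∩Parcel C|: x∈[5,11], y∈[0,4] → 6·4 = 24.
|Parcel A∩Parcel B∩Parcel C| = 0.
|Parcel A ∪ Parcel B ∪ Parcel C| = 184 − 48.25 + 0 = 135.75.

135.75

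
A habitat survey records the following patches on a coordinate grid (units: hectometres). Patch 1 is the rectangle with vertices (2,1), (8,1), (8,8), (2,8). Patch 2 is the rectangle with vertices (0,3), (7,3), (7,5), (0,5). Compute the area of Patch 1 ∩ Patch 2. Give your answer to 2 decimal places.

|Patch 1∩Patch 2|: x∈[2,7], y∈[3,5] → 5·2 = 10.

10.00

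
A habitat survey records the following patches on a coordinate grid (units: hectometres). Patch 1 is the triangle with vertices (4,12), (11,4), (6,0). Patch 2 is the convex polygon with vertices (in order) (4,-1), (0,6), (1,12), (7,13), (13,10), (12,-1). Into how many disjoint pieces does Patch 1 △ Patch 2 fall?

Patch 1 △ Patch 2 is a single connected region.

1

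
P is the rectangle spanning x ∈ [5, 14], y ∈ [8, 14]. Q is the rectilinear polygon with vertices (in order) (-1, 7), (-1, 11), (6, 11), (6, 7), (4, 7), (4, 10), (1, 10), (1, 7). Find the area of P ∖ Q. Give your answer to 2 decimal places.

51.00

|P| = 54, |P∩Q| = 3.
|P ∖ Q| = |P| − |P∩Q| = 54 − 3 = 51.00.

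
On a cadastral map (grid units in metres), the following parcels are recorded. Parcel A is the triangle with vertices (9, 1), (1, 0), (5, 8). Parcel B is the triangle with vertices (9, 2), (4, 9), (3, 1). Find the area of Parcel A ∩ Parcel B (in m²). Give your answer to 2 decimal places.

20.26

The intersection is the polygon with vertices (4.882,7.765), (6.143,6), (8.478,1.913), (3,1), (3.5,5).
By the shoelace formula its area is 20.26.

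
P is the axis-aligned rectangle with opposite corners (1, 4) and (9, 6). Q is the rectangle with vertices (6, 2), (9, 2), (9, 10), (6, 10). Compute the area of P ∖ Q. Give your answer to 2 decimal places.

|P∩Q|: x∈[6,9], y∈[4,6] → 3·2 = 6.
|P| = 16.
|P ∖ Q| = |P| − |P∩Q| = 16 − 6 = 10.00.

10.00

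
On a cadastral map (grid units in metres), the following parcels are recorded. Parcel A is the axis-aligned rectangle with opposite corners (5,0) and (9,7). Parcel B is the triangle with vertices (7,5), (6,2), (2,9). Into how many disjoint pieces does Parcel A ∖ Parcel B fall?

Parcel A ∖ Parcel B is a single connected region.

1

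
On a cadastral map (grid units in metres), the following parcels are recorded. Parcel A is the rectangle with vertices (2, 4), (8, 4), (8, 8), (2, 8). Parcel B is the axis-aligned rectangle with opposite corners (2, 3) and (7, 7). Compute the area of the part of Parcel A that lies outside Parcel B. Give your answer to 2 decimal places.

9.00

|Parcel A∩Parcel B|: x∈[2,7], y∈[4,7] → 5·3 = 15.
|Parcel A| = 24.
|Parcel A ∖ Parcel B| = |Parcel A| − |Parcel A∩Parcel B| = 24 − 15 = 9.00.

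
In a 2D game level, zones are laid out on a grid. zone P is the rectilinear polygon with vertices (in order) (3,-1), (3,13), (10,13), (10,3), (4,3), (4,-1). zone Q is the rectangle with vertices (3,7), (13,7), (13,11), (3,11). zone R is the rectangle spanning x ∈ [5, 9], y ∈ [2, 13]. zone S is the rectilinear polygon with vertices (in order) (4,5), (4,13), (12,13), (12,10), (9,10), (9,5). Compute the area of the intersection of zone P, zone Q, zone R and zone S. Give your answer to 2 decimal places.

16.00

The intersection is the polygon with vertices (9,10), (9,7), (5,7), (5,11), (9,11).
By the shoelace formula its area is 16.00.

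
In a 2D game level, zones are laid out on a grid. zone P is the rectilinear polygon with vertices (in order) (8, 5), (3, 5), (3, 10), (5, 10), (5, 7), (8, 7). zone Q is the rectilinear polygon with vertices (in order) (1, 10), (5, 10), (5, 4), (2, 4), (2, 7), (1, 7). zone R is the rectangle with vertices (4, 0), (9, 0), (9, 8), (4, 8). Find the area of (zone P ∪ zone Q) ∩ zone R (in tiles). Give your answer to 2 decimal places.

The region (zone P ∪ zone Q) ∩ zone R is the polygon with vertices (5,4), (4,4), (4,8), (5,8), (5,7), (8,7), (8,5), (5,5).
By the shoelace formula its area is 10.00.

10.00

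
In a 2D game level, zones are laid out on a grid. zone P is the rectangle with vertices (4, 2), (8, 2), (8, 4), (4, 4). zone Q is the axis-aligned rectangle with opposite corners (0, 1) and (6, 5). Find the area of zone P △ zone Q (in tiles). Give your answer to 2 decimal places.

24.00

|zone P∩zone Q|: x∈[4,6], y∈[2,4] → 2·2 = 4.
|zone P △ zone Q| = |zone P| + |zone Q| − 2·|zone P∩zone Q| = 8 + 24 − 8 = 24.00.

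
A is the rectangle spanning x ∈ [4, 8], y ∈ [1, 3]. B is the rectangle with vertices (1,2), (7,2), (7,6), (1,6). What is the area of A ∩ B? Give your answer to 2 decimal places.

3.00

|A∩B|: x∈[4,7], y∈[2,3] → 3·1 = 3.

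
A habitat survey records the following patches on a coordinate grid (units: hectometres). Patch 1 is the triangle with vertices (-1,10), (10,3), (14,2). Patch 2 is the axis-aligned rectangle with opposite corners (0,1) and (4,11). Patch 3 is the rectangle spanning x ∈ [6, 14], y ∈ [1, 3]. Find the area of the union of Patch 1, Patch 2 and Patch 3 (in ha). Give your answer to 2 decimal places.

62.20

By inclusion–exclusion:
Individual areas: |Patch 1| = 8.5, |Patch 2| = 40, |Patch 3| = 16.
|Patch 1∩Patch 2| = 1.2364.
|Patch 1∩Patch 3| = 1.0625.
|Patch 2∩Patch 3| = 0 (no overlap).
|Patch 1∩Patch 2∩Patch 3| = 0.
|Patch 1 ∪ Patch 2 ∪ Patch 3| = 64.5 − 2.2989 + 0 = 62.20.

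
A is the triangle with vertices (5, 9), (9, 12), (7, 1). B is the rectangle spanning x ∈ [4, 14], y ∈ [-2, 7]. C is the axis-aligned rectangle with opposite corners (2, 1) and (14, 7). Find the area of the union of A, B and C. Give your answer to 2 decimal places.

By inclusion–exclusion:
Individual areas: |A| = 19, |B| = 90, |C| = 72.
|A∩B| = 7.7727.
|A∩C| = 7.7727.
|B∩C|: x∈[4,14], y∈[1,7] → 10·6 = 60.
|A∩B∩C| = 7.7727.
|A ∪ B ∪ C| = 181 − 75.5455 + 7.7727 = 113.23.

113.23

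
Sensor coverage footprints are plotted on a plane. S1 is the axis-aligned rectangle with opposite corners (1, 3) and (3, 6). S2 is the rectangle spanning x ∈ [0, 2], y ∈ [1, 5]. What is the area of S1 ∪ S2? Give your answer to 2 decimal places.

12.00

By inclusion–exclusion:
Individual areas: |S1| = 6, |S2| = 8.
|S1∩S2|: x∈[1,2], y∈[3,5] → 1·2 = 2.
|S1 ∪ S2| = 14 − 2 = 12.00.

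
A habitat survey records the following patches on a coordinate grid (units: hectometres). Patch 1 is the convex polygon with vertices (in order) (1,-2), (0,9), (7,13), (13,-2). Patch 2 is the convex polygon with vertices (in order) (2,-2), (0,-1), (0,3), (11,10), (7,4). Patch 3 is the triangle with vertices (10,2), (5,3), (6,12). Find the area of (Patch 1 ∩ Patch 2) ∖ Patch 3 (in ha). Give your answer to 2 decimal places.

26.75

|Patch 1 ∩ Patch 2| = 36.5984.
|(Patch 1 ∩ Patch 2) ∩ Patch 3| = 9.8454.
|(Patch 1 ∩ Patch 2) ∖ Patch 3| = 36.5984 − 9.8454 = 26.75.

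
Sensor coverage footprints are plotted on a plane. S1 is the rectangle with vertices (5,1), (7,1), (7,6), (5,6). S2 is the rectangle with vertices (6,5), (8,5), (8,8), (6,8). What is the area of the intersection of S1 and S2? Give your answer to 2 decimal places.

1.00

|S1∩S2|: x∈[6,7], y∈[5,6] → 1·1 = 1.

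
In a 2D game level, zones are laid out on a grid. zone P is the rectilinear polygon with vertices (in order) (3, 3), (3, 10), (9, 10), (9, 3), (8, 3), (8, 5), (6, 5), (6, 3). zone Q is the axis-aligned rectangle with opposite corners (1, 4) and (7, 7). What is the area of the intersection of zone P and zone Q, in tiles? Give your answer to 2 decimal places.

11.00

The intersection is the polygon with vertices (3,7), (7,7), (7,5), (6,5), (6,4), (3,4).
By the shoelace formula its area is 11.00.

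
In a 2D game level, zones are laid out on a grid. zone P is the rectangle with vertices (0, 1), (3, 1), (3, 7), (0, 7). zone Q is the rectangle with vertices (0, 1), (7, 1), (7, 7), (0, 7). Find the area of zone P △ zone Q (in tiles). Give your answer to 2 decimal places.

24.00

|zone P∩zone Q|: x∈[0,3], y∈[1,7] → 3·6 = 18.
|zone P △ zone Q| = |zone P| + |zone Q| − 2·|zone P∩zone Q| = 18 + 42 − 36 = 24.00.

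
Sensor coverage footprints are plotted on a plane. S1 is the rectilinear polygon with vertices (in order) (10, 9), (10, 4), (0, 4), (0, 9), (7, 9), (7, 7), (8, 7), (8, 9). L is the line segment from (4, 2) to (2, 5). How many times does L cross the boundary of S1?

1

The segment meets the boundary at (2.667,4).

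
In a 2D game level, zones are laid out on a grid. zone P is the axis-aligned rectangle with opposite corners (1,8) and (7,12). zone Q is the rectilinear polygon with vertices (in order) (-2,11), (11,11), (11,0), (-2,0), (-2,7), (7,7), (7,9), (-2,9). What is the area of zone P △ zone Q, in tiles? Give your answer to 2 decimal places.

125.00

|zone P| = 24, |zone Q| = 125, |zone P∩zone Q| = 12.
|zone P △ zone Q| = |zone P| + |zone Q| − 2·|zone P∩zone Q| = 24 + 125 − 24 = 125.00.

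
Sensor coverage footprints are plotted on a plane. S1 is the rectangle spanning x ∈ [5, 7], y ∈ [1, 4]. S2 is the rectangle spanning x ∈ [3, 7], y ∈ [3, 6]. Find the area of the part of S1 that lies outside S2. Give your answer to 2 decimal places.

|S1∩S2|: x∈[5,7], y∈[3,4] → 2·1 = 2.
|S1| = 6.
|S1 ∖ S2| = |S1| − |S1∩S2| = 6 − 2 = 4.00.

4.00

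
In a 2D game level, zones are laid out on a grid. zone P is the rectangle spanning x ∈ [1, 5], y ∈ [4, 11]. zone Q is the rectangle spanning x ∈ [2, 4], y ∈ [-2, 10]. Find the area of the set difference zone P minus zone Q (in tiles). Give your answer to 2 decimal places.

|zone P∩zone Q|: x∈[2,4], y∈[4,10] → 2·6 = 12.
|zone P| = 28.
|zone P ∖ zone Q| = |zone P| − |zone P∩zone Q| = 28 − 12 = 16.00.

16.00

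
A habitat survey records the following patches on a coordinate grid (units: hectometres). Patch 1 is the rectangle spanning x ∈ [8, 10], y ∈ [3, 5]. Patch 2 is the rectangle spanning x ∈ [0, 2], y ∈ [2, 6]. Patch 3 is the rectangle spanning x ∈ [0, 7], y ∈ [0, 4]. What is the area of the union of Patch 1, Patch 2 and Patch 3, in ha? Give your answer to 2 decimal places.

36.00

By inclusion–exclusion:
Individual areas: |Patch 1| = 4, |Patch 2| = 8, |Patch 3| = 28.
|Patch 1∩Patch 2| = 0 (no overlap).
|Patch 1∩Patch 3| = 0 (no overlap).
|Patch 2∩Patch 3|: x∈[0,2], y∈[2,4] → 2·2 = 4.
|Patch 1∩Patch 2∩Patch 3| = 0.
|Patch 1 ∪ Patch 2 ∪ Patch 3| = 40 − 4 + 0 = 36.00.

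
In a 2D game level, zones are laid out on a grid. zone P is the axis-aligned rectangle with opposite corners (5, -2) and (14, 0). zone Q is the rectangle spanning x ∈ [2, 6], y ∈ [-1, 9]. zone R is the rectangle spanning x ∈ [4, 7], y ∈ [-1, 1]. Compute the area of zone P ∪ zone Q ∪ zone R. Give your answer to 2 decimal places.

By inclusion–exclusion:
Individual areas: |zone P| = 18, |zone Q| = 40, |zone R| = 6.
|zone P∩zone Q|: x∈[5,6], y∈[-1,0] → 1·1 = 1.
|zone P∩zone R|: x∈[5,7], y∈[-1,0] → 2·1 = 2.
|zone Q∩zone R|: x∈[4,6], y∈[-1,1] → 2·2 = 4.
|zone P∩zone Q∩zone R| = 1.
|zone P ∪ zone Q ∪ zone R| = 64 − 7 + 1 = 58.00.

58.00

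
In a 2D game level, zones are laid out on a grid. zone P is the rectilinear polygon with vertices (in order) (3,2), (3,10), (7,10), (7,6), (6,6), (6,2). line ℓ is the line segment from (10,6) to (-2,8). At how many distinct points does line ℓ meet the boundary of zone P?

The segment meets the boundary at (3,7.167), (7,6.5).

2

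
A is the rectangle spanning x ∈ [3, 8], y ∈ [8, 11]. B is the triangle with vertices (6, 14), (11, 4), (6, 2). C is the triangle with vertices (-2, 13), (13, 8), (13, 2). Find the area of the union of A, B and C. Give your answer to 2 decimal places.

By inclusion–exclusion:
Individual areas: |A| = 15, |B| = 30, |C| = 45.
|A∩B| = 5.75.
|A∩C| = 11.1212.
|B∩C| = 14.3412.
|A∩B∩C| = 4.
|A ∪ B ∪ C| = 90 − 31.2124 + 4 = 62.79.

62.79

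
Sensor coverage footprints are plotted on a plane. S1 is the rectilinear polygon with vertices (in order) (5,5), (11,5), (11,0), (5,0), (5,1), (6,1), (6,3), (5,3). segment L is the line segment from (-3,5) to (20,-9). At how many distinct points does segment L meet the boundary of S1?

2

The segment meets the boundary at (5.214,0), (5,0.13).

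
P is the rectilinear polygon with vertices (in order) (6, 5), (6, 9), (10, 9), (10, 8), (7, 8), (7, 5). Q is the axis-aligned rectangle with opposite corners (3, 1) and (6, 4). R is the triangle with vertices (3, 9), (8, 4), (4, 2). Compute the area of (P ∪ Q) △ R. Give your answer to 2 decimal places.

|P ∪ Q| = 16.
|(P ∪ Q) ∩ R| = 3.7857.
|(P ∪ Q) △ R| = 16 + 15 − 7.5714 = 23.43.

23.43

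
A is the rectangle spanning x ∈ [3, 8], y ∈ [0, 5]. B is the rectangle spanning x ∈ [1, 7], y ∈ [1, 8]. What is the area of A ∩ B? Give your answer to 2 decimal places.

|A∩B|: x∈[3,7], y∈[1,5] → 4·4 = 16.

16.00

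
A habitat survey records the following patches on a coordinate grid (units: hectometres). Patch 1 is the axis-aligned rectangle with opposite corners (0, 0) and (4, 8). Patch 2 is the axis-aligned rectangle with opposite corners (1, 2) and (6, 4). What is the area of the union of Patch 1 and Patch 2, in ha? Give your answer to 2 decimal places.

By inclusion–exclusion:
Individual areas: |Patch 1| = 32, |Patch 2| = 10.
|Patch 1∩Patch 2|: x∈[1,4], y∈[2,4] → 3·2 = 6.
|Patch 1 ∪ Patch 2| = 42 − 6 = 36.00.

36.00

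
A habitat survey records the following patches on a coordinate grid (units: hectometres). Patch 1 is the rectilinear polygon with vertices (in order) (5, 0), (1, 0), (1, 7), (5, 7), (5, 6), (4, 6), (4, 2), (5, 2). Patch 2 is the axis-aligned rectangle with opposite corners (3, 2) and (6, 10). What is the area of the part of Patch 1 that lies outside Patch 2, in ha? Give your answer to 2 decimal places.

18.00

|Patch 1| = 24, |Patch 1∩Patch 2| = 6.
|Patch 1 ∖ Patch 2| = |Patch 1| − |Patch 1∩Patch 2| = 24 − 6 = 18.00.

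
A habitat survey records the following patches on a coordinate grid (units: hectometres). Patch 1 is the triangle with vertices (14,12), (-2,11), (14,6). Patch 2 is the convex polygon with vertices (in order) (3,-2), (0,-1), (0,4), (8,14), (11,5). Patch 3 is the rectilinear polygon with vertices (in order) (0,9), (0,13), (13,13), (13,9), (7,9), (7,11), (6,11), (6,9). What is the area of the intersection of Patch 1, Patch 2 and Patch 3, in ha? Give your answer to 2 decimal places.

8.85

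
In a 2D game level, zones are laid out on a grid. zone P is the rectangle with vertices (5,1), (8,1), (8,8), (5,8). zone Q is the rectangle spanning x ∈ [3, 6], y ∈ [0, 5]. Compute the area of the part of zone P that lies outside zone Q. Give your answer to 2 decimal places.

17.00

|zone P∩zone Q|: x∈[5,6], y∈[1,5] → 1·4 = 4.
|zone P| = 21.
|zone P ∖ zone Q| = |zone P| − |zone P∩zone Q| = 21 − 4 = 17.00.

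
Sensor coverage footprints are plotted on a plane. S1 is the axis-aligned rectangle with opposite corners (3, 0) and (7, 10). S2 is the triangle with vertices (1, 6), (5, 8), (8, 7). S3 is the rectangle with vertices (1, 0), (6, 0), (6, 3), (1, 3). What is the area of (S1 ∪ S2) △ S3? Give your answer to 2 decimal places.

37.95

|S1 ∪ S2| = 40.9524.
|(S1 ∪ S2) ∩ S3| = 9.
|(S1 ∪ S2) △ S3| = 40.9524 + 15 − 18 = 37.95.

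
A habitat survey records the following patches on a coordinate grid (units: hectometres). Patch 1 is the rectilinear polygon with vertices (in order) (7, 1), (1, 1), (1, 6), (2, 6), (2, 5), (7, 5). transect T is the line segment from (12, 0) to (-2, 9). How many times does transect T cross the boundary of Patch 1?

The segment meets the boundary at (4.222,5), (7,3.214).

2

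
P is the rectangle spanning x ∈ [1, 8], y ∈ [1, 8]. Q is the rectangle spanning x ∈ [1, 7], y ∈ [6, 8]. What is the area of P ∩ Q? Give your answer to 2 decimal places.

|P∩Q|: x∈[1,7], y∈[6,8] → 6·2 = 12.

12.00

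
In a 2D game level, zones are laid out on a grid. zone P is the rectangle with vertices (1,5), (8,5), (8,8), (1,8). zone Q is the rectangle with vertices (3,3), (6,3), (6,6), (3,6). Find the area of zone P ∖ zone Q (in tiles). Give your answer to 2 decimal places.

|zone P∩zone Q|: x∈[3,6], y∈[5,6] → 3·1 = 3.
|zone P| = 21.
|zone P ∖ zone Q| = |zone P| − |zone P∩zone Q| = 21 − 3 = 18.00.

18.00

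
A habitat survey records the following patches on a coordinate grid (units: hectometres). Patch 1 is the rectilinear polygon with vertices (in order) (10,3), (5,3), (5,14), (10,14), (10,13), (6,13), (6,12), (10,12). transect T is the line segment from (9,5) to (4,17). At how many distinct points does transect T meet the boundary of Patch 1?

3

The segment meets the boundary at (5.25,14), (6,12.2), (6.083,12).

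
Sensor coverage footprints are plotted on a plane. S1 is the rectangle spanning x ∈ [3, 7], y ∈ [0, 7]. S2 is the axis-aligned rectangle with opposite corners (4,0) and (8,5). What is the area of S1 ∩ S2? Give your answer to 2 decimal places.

|S1∩S2|: x∈[4,7], y∈[0,5] → 3·5 = 15.

15.00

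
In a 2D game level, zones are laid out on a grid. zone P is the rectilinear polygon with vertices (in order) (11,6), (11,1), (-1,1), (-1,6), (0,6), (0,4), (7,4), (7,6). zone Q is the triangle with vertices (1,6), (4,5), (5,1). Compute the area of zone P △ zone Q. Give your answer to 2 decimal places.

|zone P| = 46, |zone Q| = 5.5, |zone P∩zone Q| = 2.475.
|zone P △ zone Q| = |zone P| + |zone Q| − 2·|zone P∩zone Q| = 46 + 5.5 − 4.95 = 46.55.

46.55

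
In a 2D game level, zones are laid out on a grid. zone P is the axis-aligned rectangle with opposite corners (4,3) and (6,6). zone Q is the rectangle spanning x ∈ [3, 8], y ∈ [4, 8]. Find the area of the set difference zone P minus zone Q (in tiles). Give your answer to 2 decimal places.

|zone P∩zone Q|: x∈[4,6], y∈[4,6] → 2·2 = 4.
|zone P| = 6.
|zone P ∖ zone Q| = |zone P| − |zone P∩zone Q| = 6 − 4 = 2.00.

2.00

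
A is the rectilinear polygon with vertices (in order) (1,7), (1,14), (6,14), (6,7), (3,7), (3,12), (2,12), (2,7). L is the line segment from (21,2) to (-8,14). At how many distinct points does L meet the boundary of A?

The segment meets the boundary at (1,10.276), (2,9.862), (6,8.207), (3,9.448).

4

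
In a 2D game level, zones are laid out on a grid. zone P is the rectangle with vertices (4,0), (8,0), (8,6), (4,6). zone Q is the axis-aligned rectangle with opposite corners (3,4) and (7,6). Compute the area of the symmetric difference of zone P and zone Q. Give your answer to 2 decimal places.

|zone P∩zone Q|: x∈[4,7], y∈[4,6] → 3·2 = 6.
|zone P △ zone Q| = |zone P| + |zone Q| − 2·|zone P∩zone Q| = 24 + 8 − 12 = 20.00.

20.00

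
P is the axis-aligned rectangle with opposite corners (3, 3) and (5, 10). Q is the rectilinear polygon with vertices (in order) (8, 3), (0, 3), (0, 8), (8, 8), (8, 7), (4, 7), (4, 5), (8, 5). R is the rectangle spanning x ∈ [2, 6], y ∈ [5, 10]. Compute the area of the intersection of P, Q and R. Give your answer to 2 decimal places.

4.00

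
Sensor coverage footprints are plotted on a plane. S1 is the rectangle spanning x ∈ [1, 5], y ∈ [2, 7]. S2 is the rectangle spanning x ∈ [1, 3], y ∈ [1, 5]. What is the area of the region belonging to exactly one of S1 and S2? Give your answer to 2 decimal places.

|S1∩S2|: x∈[1,3], y∈[2,5] → 2·3 = 6.
|S1 △ S2| = |S1| + |S2| − 2·|S1∩S2| = 20 + 8 − 12 = 16.00.

16.00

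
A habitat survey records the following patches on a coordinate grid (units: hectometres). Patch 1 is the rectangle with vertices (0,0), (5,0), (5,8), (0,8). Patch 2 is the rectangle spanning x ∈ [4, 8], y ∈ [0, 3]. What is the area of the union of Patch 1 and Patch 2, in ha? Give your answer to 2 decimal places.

49.00

By inclusion–exclusion:
Individual areas: |Patch 1| = 40, |Patch 2| = 12.
|Patch 1∩Patch 2|: x∈[4,5], y∈[0,3] → 1·3 = 3.
|Patch 1 ∪ Patch 2| = 52 − 3 = 49.00.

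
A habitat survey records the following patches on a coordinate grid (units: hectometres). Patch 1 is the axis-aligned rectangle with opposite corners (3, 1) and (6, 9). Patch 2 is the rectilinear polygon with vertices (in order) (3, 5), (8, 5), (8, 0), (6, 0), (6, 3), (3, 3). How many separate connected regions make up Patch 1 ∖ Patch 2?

2

Patch 1 ∖ Patch 2 splits into 2 disjoint pieces (area 6, area 12).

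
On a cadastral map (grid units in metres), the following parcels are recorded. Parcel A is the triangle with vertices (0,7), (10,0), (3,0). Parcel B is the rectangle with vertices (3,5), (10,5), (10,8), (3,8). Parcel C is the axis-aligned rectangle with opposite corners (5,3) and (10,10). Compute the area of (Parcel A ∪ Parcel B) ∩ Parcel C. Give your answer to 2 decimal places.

15.18

|Parcel A ∪ Parcel B| = 45.5.
|(Parcel A ∪ Parcel B) ∩ Parcel C| = 15.18.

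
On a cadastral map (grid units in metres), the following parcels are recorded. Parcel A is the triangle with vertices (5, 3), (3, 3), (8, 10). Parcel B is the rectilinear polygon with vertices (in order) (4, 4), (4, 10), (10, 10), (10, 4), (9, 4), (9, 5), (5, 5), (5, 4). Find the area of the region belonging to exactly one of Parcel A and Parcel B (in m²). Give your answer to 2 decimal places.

30.11

|Parcel A| = 7, |Parcel B| = 32, |Parcel A∩Parcel B| = 4.4429.
|Parcel A △ Parcel B| = |Parcel A| + |Parcel B| − 2·|Parcel A∩Parcel B| = 7 + 32 − 8.8857 = 30.11.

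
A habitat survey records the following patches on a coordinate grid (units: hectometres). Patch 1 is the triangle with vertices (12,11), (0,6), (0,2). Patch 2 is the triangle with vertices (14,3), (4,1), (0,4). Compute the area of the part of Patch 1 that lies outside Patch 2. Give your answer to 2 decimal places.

22.90

|Patch 1| = 24, |Patch 1∩Patch 2| = 1.1014.
|Patch 1 ∖ Patch 2| = |Patch 1| − |Patch 1∩Patch 2| = 24 − 1.1014 = 22.90.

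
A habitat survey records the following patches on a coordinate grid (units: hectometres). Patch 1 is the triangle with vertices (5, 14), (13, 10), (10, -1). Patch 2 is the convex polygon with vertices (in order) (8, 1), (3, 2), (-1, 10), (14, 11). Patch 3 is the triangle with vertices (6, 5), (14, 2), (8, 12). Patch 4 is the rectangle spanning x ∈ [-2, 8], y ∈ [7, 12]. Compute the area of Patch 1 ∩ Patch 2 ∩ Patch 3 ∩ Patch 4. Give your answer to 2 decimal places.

2.82

The intersection is the polygon with vertices (6.923,8.231), (7.592,10.573), (8,10.6), (8,7), (7.333,7).
By the shoelace formula its area is 2.82.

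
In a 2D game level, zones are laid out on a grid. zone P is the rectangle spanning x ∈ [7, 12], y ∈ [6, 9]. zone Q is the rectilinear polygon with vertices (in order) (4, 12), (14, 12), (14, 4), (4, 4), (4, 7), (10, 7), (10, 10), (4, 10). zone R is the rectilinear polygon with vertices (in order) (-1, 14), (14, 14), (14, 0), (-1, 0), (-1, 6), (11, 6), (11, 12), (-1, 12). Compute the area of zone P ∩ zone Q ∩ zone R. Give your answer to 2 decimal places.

3.00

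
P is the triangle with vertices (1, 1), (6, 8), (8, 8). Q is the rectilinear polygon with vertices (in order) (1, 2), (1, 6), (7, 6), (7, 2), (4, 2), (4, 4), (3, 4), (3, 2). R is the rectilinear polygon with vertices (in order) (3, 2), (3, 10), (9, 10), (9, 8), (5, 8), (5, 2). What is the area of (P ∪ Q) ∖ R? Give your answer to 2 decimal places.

19.44

|P ∪ Q| = 26.0571.
|(P ∪ Q) ∩ R| = 6.6143.
|(P ∪ Q) ∖ R| = 26.0571 − 6.6143 = 19.44.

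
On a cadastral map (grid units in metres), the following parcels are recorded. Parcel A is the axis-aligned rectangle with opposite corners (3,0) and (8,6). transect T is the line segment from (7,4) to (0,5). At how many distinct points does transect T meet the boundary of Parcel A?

1

The segment meets the boundary at (3,4.571).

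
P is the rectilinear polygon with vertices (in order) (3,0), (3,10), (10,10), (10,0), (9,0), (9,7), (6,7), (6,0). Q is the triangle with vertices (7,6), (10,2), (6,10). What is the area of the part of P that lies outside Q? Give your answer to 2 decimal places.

|P| = 49, |P∩Q| = 1.4583.
|P ∖ Q| = |P| − |P∩Q| = 49 − 1.4583 = 47.54.

47.54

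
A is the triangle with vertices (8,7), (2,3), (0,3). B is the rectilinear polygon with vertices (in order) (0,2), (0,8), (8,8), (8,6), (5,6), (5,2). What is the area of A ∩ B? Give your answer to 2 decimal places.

3.50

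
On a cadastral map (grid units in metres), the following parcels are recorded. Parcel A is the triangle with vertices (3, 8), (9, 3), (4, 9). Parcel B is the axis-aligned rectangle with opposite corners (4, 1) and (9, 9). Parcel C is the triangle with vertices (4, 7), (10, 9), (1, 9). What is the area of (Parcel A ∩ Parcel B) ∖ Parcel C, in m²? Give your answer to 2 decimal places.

3.29

|Parcel A ∩ Parcel B| = 4.5833.
|(Parcel A ∩ Parcel B) ∩ Parcel C| = 1.2924.
|(Parcel A ∩ Parcel B) ∖ Parcel C| = 4.5833 − 1.2924 = 3.29.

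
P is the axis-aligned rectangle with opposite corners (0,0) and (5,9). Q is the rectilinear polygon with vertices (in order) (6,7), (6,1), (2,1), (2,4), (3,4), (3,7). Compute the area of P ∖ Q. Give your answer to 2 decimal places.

|P| = 45, |P∩Q| = 15.
|P ∖ Q| = |P| − |P∩Q| = 45 − 15 = 30.00.

30.00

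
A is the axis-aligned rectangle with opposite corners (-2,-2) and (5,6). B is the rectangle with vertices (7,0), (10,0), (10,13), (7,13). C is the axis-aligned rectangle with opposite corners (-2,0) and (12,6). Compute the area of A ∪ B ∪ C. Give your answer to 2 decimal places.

By inclusion–exclusion:
Individual areas: |A| = 56, |B| = 39, |C| = 84.
|A∩B| = 0 (no overlap).
|A∩C|: x∈[-2,5], y∈[0,6] → 7·6 = 42.
|B∩C|: x∈[7,10], y∈[0,6] → 3·6 = 18.
|A∩B∩C| = 0.
|A ∪ B ∪ C| = 179 − 60 + 0 = 119.00.

119.00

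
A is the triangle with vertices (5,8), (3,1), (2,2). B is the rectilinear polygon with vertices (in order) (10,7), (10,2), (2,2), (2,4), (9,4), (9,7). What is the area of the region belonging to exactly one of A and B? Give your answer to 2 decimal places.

|A| = 4.5, |B| = 19, |A∩B| = 2.1429.
|A △ B| = |A| + |B| − 2·|A∩B| = 4.5 + 19 − 4.2857 = 19.21.

19.21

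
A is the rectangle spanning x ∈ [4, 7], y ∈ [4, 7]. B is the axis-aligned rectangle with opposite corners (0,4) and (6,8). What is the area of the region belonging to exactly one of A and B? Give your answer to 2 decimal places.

21.00

|A∩B|: x∈[4,6], y∈[4,7] → 2·3 = 6.
|A △ B| = |A| + |B| − 2·|A∩B| = 9 + 24 − 12 = 21.00.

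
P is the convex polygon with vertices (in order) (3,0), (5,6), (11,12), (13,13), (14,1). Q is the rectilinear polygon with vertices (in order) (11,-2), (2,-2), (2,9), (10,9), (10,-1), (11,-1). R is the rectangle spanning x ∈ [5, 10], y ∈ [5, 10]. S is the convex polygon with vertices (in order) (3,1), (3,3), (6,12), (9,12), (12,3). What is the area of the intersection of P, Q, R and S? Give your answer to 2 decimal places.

The intersection is the polygon with vertices (10,9), (10,5), (5,5), (5,6), (8,9).
By the shoelace formula its area is 15.50.

15.50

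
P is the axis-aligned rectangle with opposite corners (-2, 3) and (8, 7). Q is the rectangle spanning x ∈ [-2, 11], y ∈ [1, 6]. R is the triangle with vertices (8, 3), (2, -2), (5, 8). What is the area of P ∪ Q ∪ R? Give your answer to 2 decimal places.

By inclusion–exclusion:
Individual areas: |P| = 40, |Q| = 65, |R| = 22.5.
|P∩Q|: x∈[-2,8], y∈[3,6] → 10·3 = 30.
|P∩R| = 10.8.
|Q∩R| = 16.65.
|P∩Q∩R| = 9.45.
|P ∪ Q ∪ R| = 127.5 − 57.45 + 9.45 = 79.50.

79.50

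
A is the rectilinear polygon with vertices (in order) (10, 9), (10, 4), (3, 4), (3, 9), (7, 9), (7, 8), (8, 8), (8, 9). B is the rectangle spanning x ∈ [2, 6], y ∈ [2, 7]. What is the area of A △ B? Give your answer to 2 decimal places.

|A| = 34, |B| = 20, |A∩B| = 9.
|A △ B| = |A| + |B| − 2·|A∩B| = 34 + 20 − 18 = 36.00.

36.00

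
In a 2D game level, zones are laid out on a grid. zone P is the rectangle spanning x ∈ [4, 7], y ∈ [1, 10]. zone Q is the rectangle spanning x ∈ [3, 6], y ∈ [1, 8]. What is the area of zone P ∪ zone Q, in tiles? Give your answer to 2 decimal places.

34.00

By inclusion–exclusion:
Individual areas: |zone P| = 27, |zone Q| = 21.
|zone P∩zone Q|: x∈[4,6], y∈[1,8] → 2·7 = 14.
|zone P ∪ zone Q| = 48 − 14 = 34.00.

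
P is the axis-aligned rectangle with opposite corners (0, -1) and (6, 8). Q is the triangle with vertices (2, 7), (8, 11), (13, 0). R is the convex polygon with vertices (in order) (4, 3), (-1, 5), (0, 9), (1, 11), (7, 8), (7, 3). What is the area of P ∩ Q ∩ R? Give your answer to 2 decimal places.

8.34

The intersection is the polygon with vertices (6,4.455), (2,7), (3.5,8), (6,8).
By the shoelace formula its area is 8.34.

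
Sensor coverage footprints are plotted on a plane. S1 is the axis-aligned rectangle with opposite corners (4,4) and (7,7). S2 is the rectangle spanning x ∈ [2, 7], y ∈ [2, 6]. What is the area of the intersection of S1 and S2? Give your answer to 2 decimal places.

|S1∩S2|: x∈[4,7], y∈[4,6] → 3·2 = 6.

6.00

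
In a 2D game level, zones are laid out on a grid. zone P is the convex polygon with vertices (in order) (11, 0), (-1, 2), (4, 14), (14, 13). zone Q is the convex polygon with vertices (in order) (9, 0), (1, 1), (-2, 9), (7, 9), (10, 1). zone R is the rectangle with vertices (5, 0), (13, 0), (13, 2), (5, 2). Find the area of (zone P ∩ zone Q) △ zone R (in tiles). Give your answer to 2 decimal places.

|zone P ∩ zone Q| = 62.6749.
|(zone P ∩ zone Q) ∩ zone R| = 6.5982.
|(zone P ∩ zone Q) △ zone R| = 62.6749 + 16 − 13.1964 = 65.48.

65.48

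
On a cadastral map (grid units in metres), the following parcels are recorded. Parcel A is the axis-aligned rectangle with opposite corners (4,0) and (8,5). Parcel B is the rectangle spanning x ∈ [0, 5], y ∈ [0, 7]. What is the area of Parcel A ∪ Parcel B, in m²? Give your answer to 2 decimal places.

50.00

By inclusion–exclusion:
Individual areas: |Parcel A| = 20, |Parcel B| = 35.
|Parcel A∩Parcel B|: x∈[4,5], y∈[0,5] → 1·5 = 5.
|Parcel A ∪ Parcel B| = 55 − 5 = 50.00.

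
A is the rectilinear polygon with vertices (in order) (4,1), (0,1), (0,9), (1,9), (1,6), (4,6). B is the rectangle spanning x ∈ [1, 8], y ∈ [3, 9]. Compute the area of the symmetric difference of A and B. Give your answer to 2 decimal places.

|A| = 23, |B| = 42, |A∩B| = 9.
|A △ B| = |A| + |B| − 2·|A∩B| = 23 + 42 − 18 = 47.00.

47.00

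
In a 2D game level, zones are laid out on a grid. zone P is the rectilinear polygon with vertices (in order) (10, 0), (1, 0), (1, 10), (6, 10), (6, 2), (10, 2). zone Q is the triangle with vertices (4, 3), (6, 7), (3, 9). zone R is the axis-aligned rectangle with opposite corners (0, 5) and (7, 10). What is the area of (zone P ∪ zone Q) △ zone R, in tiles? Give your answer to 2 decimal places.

|zone P ∪ zone Q| = 58.
|(zone P ∪ zone Q) ∩ zone R| = 25.
|(zone P ∪ zone Q) △ zone R| = 58 + 35 − 50 = 43.00.

43.00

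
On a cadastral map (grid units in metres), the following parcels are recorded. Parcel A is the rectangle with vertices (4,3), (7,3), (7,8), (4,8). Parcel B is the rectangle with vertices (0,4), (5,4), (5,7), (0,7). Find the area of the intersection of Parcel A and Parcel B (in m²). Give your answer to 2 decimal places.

3.00

|Parcel A∩Parcel B|: x∈[4,5], y∈[4,7] → 1·3 = 3.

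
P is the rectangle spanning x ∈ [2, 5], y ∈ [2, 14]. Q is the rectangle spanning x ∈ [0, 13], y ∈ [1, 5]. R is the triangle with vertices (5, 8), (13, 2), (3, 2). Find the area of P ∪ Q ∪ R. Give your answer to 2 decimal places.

By inclusion–exclusion:
Individual areas: |P| = 36, |Q| = 52, |R| = 30.
|P∩Q|: x∈[2,5], y∈[2,5] → 3·3 = 9.
|P∩R| = 6.
|Q∩R| = 22.5.
|P∩Q∩R| = 4.5.
|P ∪ Q ∪ R| = 118 − 37.5 + 4.5 = 85.00.

85.00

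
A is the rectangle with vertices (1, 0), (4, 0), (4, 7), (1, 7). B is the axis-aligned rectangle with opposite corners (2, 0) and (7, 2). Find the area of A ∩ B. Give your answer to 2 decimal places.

4.00

|A∩B|: x∈[2,4], y∈[0,2] → 2·2 = 4.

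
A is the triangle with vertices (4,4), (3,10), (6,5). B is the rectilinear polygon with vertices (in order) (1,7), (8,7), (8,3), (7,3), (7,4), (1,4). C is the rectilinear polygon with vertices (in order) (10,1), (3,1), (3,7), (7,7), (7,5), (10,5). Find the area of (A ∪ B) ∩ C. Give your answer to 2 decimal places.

|A ∪ B| = 23.95.
|(A ∪ B) ∩ C| = 14.00.

14.00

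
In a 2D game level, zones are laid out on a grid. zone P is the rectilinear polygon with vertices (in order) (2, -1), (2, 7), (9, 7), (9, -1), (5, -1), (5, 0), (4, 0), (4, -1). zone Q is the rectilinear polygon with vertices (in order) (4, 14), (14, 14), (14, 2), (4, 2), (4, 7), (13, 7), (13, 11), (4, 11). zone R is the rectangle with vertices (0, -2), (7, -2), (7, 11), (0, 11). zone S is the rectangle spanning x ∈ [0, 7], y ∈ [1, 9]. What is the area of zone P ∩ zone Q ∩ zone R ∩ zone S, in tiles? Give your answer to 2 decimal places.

The intersection is the polygon with vertices (4,7), (7,7), (7,2), (4,2).
By the shoelace formula its area is 15.00.

15.00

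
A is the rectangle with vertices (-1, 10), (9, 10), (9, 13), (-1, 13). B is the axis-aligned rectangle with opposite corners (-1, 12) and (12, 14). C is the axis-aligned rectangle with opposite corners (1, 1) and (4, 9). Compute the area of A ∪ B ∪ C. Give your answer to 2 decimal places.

70.00

By inclusion–exclusion:
Individual areas: |A| = 30, |B| = 26, |C| = 24.
|A∩B|: x∈[-1,9], y∈[12,13] → 10·1 = 10.
|A∩C| = 0 (no overlap).
|B∩C| = 0 (no overlap).
|A∩B∩C| = 0.
|A ∪ B ∪ C| = 80 − 10 + 0 = 70.00.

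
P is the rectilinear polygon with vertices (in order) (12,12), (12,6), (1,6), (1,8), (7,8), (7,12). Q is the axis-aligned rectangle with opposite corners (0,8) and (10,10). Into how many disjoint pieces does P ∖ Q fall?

1

P ∖ Q is a single connected region.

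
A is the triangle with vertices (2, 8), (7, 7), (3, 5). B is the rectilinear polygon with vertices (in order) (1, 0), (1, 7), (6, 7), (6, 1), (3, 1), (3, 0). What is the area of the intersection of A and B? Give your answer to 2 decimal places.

The intersection is the polygon with vertices (3,5), (2.333,7), (6,7), (6,6.5).
By the shoelace formula its area is 4.42.

4.42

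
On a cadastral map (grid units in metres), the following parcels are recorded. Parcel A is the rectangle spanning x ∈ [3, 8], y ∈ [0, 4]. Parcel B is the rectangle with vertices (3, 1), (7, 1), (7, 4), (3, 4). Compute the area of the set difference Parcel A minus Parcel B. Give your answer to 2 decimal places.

|Parcel A∩Parcel B|: x∈[3,7], y∈[1,4] → 4·3 = 12.
|Parcel A| = 20.
|Parcel A ∖ Parcel B| = |Parcel A| − |Parcel A∩Parcel B| = 20 − 12 = 8.00.

8.00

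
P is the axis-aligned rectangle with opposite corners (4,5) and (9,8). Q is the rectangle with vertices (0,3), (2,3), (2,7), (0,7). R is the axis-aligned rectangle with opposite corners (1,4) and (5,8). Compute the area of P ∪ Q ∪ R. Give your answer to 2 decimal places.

33.00

By inclusion–exclusion:
Individual areas: |P| = 15, |Q| = 8, |R| = 16.
|P∩Q| = 0 (no overlap).
|P∩R|: x∈[4,5], y∈[5,8] → 1·3 = 3.
|Q∩R|: x∈[1,2], y∈[4,7] → 1·3 = 3.
|P∩Q∩R| = 0.
|P ∪ Q ∪ R| = 39 − 6 + 0 = 33.00.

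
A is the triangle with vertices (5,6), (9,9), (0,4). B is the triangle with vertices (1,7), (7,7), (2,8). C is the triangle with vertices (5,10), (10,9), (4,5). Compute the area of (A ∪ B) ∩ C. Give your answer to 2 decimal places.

|A ∪ B| = 6.3469.
|(A ∪ B) ∩ C| = 2.62.

2.62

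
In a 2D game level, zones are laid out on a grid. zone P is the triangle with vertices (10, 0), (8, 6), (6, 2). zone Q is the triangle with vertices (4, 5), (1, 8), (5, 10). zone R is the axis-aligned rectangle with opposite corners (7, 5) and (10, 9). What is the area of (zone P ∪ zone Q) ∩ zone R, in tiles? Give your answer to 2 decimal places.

The region (zone P ∪ zone Q) ∩ zone R is the polygon with vertices (8,6), (8.333,5), (7.5,5).
By the shoelace formula its area is 0.42.

0.42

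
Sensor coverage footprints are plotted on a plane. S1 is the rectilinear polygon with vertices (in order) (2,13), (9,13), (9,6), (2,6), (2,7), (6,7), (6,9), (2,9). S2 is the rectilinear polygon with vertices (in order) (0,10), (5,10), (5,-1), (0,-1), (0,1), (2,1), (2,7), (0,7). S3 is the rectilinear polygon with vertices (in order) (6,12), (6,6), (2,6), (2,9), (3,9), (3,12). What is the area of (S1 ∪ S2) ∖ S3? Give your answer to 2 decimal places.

59.00

|S1 ∪ S2| = 78.
|(S1 ∪ S2) ∩ S3| = 19.
|(S1 ∪ S2) ∖ S3| = 78 − 19 = 59.00.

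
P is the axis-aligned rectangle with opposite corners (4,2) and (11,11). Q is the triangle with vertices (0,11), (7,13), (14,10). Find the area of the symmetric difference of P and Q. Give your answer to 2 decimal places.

73.00

|P| = 63, |Q| = 17.5, |P∩Q| = 3.75.
|P △ Q| = |P| + |Q| − 2·|P∩Q| = 63 + 17.5 − 7.5 = 73.00.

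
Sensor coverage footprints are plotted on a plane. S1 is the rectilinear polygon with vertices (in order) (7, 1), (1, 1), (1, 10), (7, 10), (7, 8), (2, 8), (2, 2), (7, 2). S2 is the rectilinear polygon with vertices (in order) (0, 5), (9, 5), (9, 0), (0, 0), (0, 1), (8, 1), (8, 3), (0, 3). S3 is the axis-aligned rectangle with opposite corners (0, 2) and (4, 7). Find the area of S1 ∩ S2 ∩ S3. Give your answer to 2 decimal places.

The intersection is the polygon with vertices (2,5), (2,3), (1,3), (1,5).
By the shoelace formula its area is 2.00.

2.00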